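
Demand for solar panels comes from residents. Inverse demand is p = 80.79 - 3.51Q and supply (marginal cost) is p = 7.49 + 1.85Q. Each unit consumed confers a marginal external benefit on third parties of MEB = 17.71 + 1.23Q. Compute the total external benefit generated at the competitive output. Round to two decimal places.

357.21

Market equilibrium (private): 7.49 + 1.85Q = 80.79 - 3.51Q → Q_m = 13.6754.
Total external benefit = ∫₀^{Q_m} (17.71 + 1.23Q) dQ = 17.71×13.6754 + ½×1.23×13.6754² = 357.2065.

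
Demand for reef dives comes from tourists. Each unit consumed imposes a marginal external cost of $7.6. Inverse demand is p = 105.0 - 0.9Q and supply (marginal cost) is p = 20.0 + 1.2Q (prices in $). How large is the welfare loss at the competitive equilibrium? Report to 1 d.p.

DWL = $13.8

Market equilibrium (private): 20.0 + 1.2Q = 105.0 - 0.9Q → Q_m = 40.4762.
Social marginal benefit = demand − MEC = 97.4 - 0.9Q.
Set SMB = MC: 97.4 - 0.9Q = 20.0 + 1.2Q → Q* = 36.8571.
Height of the DWL triangle at Q_m is MC(Q_m) − SMB(Q_m) = MEC(Q_m) = 7.6000.
DWL = ½ × 3.6191 × 7.6000 = 13.7526.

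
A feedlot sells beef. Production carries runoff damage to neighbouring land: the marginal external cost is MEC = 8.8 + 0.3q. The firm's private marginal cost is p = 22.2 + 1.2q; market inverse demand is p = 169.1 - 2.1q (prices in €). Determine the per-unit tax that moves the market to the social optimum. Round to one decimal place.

Social marginal cost = private MC + MEC = 31.0 + 1.5q.
Set SMC = demand: 31.0 + 1.5q = 169.1 - 2.1q → q* = 38.3611.
The Pigouvian tax equals MEC at q*: 8.8 + 0.3×38.3611 = 20.3083.

tax = €20.3 per unit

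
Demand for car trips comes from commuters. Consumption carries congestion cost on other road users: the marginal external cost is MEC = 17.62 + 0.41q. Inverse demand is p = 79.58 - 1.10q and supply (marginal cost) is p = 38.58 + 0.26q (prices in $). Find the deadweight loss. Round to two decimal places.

DWL = $253.90

Market equilibrium (private): 38.58 + 0.26q = 79.58 - 1.10q → q_m = 30.1471.
Social marginal benefit = demand − MEC = 61.96 - 1.51q.
Set SMB = MC: 61.96 - 1.51q = 38.58 + 0.26q → q* = 13.2090.
Between q* and q_m the wedge MC − SMB runs linearly from 0 to MEC(q_m), so the loss is a triangle.
DWL = ½ × 16.9381 × 29.9803 = 253.9047.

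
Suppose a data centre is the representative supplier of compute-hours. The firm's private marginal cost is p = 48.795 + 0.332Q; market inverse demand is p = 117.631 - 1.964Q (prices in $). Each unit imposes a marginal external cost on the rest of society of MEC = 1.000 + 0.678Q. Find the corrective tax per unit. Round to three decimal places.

tax = $16.465 per unit

Social marginal cost = private MC + MEC = 49.795 + 1.010Q.
Set SMC = demand: 49.795 + 1.010Q = 117.631 - 1.964Q → Q* = 22.8097.
The Pigouvian tax equals MEC at Q*: 1.000 + 0.678×22.8097 = 16.4650.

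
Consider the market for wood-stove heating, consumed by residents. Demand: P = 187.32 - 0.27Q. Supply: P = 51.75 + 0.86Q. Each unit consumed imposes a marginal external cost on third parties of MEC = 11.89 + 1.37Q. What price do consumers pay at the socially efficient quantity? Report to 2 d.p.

Social marginal benefit = demand − MEC = 175.43 - 1.64Q.
Set SMB = MC: 175.43 - 1.64Q = 51.75 + 0.86Q → Q* = 49.4720.
Consumer price on the demand curve at Q*: 187.32 − 0.27×49.4720 = 173.9626.

P = 173.96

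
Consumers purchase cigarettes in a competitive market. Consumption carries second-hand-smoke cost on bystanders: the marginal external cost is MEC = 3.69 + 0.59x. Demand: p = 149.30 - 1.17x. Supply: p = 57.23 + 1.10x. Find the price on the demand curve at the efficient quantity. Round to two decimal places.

P = 113.14

Social marginal benefit = demand − MEC = 145.61 - 1.76x.
Set SMB = MC: 145.61 - 1.76x = 57.23 + 1.10x → x* = 30.9021.
Consumer price on the demand curve at x*: 149.30 − 1.17×30.9021 = 113.1445.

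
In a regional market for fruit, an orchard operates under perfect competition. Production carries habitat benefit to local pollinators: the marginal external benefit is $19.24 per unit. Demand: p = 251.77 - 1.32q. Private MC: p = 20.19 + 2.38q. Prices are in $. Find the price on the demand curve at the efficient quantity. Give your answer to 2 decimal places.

P = $162.29

Social marginal cost = private MC − MEB = 0.95 + 2.38q.
Set SMC = demand: 0.95 + 2.38q = 251.77 - 1.32q → q* = 67.7892.
Consumer price on the demand curve at q*: 251.77 − 1.32×67.7892 = 162.2883.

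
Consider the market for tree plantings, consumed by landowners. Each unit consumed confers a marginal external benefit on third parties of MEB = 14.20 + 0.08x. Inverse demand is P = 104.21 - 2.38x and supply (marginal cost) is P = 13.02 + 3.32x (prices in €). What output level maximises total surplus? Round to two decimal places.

Social marginal benefit = demand + MEB = 118.41 - 2.30x.
Set SMB = MC: 118.41 - 2.30x = 13.02 + 3.32x → x* = 18.7527.

x* = 18.75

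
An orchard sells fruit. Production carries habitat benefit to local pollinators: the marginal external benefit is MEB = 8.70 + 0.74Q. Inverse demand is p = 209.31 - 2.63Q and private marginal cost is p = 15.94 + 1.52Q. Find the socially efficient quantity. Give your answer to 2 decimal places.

Q* = 59.26

Social marginal cost = private MC − MEB = 7.24 + 0.78Q.
Set SMC = demand: 7.24 + 0.78Q = 209.31 - 2.63Q → Q* = 59.2581.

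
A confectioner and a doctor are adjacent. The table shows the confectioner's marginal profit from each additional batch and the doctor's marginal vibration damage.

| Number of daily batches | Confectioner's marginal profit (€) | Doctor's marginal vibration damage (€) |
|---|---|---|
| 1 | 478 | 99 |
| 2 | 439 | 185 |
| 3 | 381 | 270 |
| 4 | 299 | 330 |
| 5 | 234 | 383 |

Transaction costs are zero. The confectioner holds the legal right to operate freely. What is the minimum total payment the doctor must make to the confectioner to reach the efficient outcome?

Left alone the confectioner would choose level 5 (marginal profit stays positive).
Efficient level: k* = 3 (marginal profit ≥ marginal vibration damage through 3).
The doctor must at least cover the confectioner's forgone profit from cutting 5→3: 299 + 234 = 533.

€533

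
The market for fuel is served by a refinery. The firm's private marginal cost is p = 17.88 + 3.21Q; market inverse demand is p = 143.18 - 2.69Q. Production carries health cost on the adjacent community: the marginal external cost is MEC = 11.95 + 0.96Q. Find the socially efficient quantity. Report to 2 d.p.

Q* = 16.52

Social marginal cost = private MC + MEC = 29.83 + 4.17Q.
Set SMC = demand: 29.83 + 4.17Q = 143.18 - 2.69Q → Q* = 16.5233.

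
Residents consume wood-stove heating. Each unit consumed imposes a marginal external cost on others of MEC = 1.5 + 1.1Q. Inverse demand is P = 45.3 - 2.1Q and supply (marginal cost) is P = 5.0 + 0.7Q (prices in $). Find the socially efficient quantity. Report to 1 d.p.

Q* = 9.9

Social marginal benefit = demand − MEC = 43.8 - 3.2Q.
Set SMB = MC: 43.8 - 3.2Q = 5.0 + 0.7Q → Q* = 9.9487.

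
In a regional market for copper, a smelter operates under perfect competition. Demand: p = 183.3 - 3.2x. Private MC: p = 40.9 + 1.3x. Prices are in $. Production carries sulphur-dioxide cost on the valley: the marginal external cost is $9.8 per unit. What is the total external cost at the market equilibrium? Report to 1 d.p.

$310.1

Market equilibrium (private): 40.9 + 1.3x = 183.3 - 3.2x → x_m = 31.6444.
Total external cost = MEC × x_m = 9.8 × 31.6444 = 310.1151.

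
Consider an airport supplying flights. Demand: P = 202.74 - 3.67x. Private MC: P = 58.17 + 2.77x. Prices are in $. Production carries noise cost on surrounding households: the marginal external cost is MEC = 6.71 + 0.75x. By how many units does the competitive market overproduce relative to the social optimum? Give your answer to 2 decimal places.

Market equilibrium (private): 58.17 + 2.77x = 202.74 - 3.67x → x_m = 22.4488.
Social marginal cost = private MC + MEC = 64.88 + 3.52x.
Set SMC = demand: 64.88 + 3.52x = 202.74 - 3.67x → x* = 19.1739.
Gap = |22.4488 − 19.1739| = 3.2749.

3.27 units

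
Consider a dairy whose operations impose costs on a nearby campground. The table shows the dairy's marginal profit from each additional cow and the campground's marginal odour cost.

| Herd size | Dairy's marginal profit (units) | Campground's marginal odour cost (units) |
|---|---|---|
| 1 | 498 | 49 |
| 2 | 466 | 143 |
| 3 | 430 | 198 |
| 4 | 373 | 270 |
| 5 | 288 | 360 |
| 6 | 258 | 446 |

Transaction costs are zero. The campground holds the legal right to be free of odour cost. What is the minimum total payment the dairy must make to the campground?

660

Efficient level: marginal profit ≥ marginal odour cost through level 4, so k* = 4.
With the campground holding the right, the dairy must at least compensate total damage at k*: 49 + 143 + 198 + 270 = 660.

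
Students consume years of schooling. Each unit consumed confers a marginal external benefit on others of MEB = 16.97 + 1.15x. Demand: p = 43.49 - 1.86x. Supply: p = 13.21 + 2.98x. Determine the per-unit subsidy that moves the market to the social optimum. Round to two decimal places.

Social marginal benefit = demand + MEB = 60.46 - 0.71x.
Set SMB = MC: 60.46 - 0.71x = 13.21 + 2.98x → x* = 12.8049.
The Pigouvian subsidy equals MEB at x*: 16.97 + 1.15×12.8049 = 31.6956.

subsidy = 31.70 per unit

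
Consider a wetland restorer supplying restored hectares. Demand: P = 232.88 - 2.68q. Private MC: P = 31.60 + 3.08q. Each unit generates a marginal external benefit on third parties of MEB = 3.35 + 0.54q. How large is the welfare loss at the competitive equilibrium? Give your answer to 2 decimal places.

DWL = 47.29

Market equilibrium (private): 31.60 + 3.08q = 232.88 - 2.68q → q_m = 34.9444.
Social marginal cost = private MC − MEB = 28.25 + 2.54q.
Set SMC = demand: 28.25 + 2.54q = 232.88 - 2.68q → q* = 39.2011.
Height of the DWL triangle at q_m is demand(q_m) − SMC(q_m) = MEB(q_m) = 22.2200.
DWL = ½ × 4.2567 × 22.2200 = 47.2919.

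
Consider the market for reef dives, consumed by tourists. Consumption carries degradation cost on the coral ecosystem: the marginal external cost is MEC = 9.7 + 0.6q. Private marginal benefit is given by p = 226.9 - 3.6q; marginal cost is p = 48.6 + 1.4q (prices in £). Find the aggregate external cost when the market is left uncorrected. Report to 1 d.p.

Market equilibrium (private): 48.6 + 1.4q = 226.9 - 3.6q → q_m = 35.6600.
Total external cost = ∫₀^{q_m} (9.7 + 0.6q) dq = 9.7×35.6600 + ½×0.6×35.6600² = 727.3927.

£727.4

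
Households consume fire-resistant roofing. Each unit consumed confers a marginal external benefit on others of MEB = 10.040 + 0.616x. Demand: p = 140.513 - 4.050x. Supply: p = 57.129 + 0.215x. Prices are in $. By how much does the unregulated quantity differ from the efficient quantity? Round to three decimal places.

Market equilibrium (private): 57.129 + 0.215x = 140.513 - 4.050x → x_m = 19.5508.
Social marginal benefit = demand + MEB = 150.553 - 3.434x.
Set SMB = MC: 150.553 - 3.434x = 57.129 + 0.215x → x* = 25.6026.
Gap = |19.5508 − 25.6026| = 6.0518.

6.052 units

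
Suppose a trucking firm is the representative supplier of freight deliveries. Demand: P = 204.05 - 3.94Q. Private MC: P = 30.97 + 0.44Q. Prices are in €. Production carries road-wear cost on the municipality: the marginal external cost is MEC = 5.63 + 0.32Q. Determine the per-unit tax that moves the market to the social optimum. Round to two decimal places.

Social marginal cost = private MC + MEC = 36.60 + 0.76Q.
Set SMC = demand: 36.60 + 0.76Q = 204.05 - 3.94Q → Q* = 35.6277.
The Pigouvian tax equals MEC at Q*: 5.63 + 0.32×35.6277 = 17.0309.

tax = €17.03 per unit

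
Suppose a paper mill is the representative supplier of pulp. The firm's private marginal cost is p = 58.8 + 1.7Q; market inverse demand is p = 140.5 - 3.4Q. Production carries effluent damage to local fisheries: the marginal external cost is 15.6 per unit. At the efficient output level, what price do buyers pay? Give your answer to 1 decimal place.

Social marginal cost = private MC + MEC = 74.4 + 1.7Q.
Set SMC = demand: 74.4 + 1.7Q = 140.5 - 3.4Q → Q* = 12.9608.
Consumer price on the demand curve at Q*: 140.5 − 3.4×12.9608 = 96.4333.

P = 96.4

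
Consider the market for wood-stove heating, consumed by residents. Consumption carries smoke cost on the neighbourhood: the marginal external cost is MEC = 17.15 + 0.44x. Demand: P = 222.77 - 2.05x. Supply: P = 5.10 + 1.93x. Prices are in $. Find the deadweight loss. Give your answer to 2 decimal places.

Market equilibrium (private): 5.10 + 1.93x = 222.77 - 2.05x → x_m = 54.6910.
Social marginal benefit = demand − MEC = 205.62 - 2.49x.
Set SMB = MC: 205.62 - 2.49x = 5.10 + 1.93x → x* = 45.3665.
The welfare-loss triangle has base |x_m − x*| and height MEC(x_m) (the vertical gap between SMB and MC is zero at x* and MEC at x_m).
DWL = ½ × 9.3245 × 41.2140 = 192.1500.

DWL = $192.15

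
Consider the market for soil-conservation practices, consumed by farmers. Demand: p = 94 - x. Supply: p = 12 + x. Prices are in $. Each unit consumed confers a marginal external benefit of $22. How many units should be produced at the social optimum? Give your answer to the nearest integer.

x* = 52

Social marginal benefit = demand + MEB = 116 - x.
Set SMB = MC: 116 - x = 12 + x → x* = 52.0000.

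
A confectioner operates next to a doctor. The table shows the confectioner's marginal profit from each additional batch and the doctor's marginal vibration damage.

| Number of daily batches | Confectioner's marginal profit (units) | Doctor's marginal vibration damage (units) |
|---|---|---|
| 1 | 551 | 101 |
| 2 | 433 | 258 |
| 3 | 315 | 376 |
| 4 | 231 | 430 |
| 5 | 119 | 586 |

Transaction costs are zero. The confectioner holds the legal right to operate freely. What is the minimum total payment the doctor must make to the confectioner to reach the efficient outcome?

Left alone the confectioner would choose level 5 (marginal profit stays positive).
Efficient level: k* = 2 (marginal profit ≥ marginal vibration damage through 2).
The doctor must at least cover the confectioner's forgone profit from cutting 5→2: 315 + 231 + 119 = 665.

665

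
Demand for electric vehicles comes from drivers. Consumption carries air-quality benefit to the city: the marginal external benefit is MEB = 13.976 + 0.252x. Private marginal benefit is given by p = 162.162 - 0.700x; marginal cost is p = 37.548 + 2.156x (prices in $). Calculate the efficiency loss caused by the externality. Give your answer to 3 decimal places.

Market equilibrium (private): 37.548 + 2.156x = 162.162 - 0.700x → x_m = 43.6324.
Social marginal benefit = demand + MEB = 176.138 - 0.448x.
Set SMB = MC: 176.138 - 0.448x = 37.548 + 2.156x → x* = 53.2220.
The welfare-loss triangle has base |x_m − x*| and height MEB(x_m) (the vertical gap between SMB and MC is zero at x* and MEB at x_m).
DWL = ½ × 9.5896 × 24.9714 = 119.7329.

DWL = $119.733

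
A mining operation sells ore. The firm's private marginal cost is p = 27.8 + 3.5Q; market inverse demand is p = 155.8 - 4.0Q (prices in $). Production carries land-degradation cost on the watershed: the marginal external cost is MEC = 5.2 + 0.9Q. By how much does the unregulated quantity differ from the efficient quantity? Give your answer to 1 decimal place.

2.4 units

Market equilibrium (private): 27.8 + 3.5Q = 155.8 - 4.0Q → Q_m = 17.0667.
Social marginal cost = private MC + MEC = 33.0 + 4.4Q.
Set SMC = demand: 33.0 + 4.4Q = 155.8 - 4.0Q → Q* = 14.6190.
Gap = |17.0667 − 14.6190| = 2.4477.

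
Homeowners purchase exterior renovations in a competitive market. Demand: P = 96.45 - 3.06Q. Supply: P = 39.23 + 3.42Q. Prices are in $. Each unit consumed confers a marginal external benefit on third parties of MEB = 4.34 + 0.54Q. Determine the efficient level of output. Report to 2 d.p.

Social marginal benefit = demand + MEB = 100.79 - 2.52Q.
Set SMB = MC: 100.79 - 2.52Q = 39.23 + 3.42Q → Q* = 10.3636.

Q* = 10.36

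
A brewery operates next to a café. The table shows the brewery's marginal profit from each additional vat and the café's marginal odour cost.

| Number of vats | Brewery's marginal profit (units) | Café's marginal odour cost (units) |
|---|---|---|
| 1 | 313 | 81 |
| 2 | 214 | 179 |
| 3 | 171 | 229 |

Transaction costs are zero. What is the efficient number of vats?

Bargaining reaches the level where marginal profit last exceeds marginal odour cost.
That holds through level 2 (214 ≥ 179) but not at 3 (171 < 229).

2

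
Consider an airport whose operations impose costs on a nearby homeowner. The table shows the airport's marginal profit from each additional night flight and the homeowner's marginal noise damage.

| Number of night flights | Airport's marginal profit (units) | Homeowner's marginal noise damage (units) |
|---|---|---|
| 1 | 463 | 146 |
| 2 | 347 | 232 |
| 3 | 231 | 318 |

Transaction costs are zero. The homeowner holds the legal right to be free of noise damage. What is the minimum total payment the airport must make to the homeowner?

378

Efficient level: marginal profit ≥ marginal noise damage through level 2, so k* = 2.
With the homeowner holding the right, the airport must at least compensate total damage at k*: 146 + 232 = 378.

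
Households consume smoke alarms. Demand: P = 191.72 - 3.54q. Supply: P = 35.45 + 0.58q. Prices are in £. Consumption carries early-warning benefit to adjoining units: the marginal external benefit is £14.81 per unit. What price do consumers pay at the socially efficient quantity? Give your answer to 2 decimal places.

P = £44.72

Social marginal benefit = demand + MEB = 206.53 - 3.54q.
Set SMB = MC: 206.53 - 3.54q = 35.45 + 0.58q → q* = 41.5243.
Consumer price on the demand curve at q*: 191.72 − 3.54×41.5243 = 44.7240.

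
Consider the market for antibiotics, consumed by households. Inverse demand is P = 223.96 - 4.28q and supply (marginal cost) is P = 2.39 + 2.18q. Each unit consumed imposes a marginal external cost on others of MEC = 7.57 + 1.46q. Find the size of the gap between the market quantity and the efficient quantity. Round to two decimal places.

Market equilibrium (private): 2.39 + 2.18q = 223.96 - 4.28q → q_m = 34.2988.
Social marginal benefit = demand − MEC = 216.39 - 5.74q.
Set SMB = MC: 216.39 - 5.74q = 2.39 + 2.18q → q* = 27.0202.
Gap = |34.2988 − 27.0202| = 7.2786.

7.28 units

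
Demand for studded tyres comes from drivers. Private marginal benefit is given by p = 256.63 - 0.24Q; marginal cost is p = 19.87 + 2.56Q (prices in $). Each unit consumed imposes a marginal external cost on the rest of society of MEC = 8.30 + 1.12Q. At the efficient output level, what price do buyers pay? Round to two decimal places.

P = $242.64

Social marginal benefit = demand − MEC = 248.33 - 1.36Q.
Set SMB = MC: 248.33 - 1.36Q = 19.87 + 2.56Q → Q* = 58.2806.
Consumer price on the demand curve at Q*: 256.63 − 0.24×58.2806 = 242.6427.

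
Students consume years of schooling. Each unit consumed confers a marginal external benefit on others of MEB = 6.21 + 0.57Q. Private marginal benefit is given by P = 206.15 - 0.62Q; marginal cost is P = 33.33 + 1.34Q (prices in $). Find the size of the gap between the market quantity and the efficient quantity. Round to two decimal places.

Market equilibrium (private): 33.33 + 1.34Q = 206.15 - 0.62Q → Q_m = 88.1735.
Social marginal benefit = demand + MEB = 212.36 - 0.05Q.
Set SMB = MC: 212.36 - 0.05Q = 33.33 + 1.34Q → Q* = 128.7986.
Gap = |88.1735 − 128.7986| = 40.6251.

40.63 units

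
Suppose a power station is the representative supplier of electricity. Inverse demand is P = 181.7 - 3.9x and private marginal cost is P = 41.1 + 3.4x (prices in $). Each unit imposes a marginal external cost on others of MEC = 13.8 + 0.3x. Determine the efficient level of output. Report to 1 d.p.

x* = 16.7

Social marginal cost = private MC + MEC = 54.9 + 3.7x.
Set SMC = demand: 54.9 + 3.7x = 181.7 - 3.9x → x* = 16.6842.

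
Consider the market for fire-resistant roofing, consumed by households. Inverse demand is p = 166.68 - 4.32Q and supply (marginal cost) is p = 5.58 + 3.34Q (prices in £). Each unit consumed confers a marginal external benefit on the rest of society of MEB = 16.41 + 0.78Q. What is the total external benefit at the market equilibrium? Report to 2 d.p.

Market equilibrium (private): 5.58 + 3.34Q = 166.68 - 4.32Q → Q_m = 21.0313.
Total external benefit = ∫₀^{Q_m} (16.41 + 0.78Q) dQ = 16.41×21.0313 + ½×0.78×21.0313² = 517.6267.

£517.63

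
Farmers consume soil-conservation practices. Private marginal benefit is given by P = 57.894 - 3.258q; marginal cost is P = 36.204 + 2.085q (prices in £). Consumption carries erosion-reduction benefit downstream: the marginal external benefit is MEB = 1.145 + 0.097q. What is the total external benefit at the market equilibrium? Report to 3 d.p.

Market equilibrium (private): 36.204 + 2.085q = 57.894 - 3.258q → q_m = 4.0595.
Total external benefit = ∫₀^{q_m} (1.145 + 0.097q) dq = 1.145×4.0595 + ½×0.097×4.0595² = 5.4474.

£5.447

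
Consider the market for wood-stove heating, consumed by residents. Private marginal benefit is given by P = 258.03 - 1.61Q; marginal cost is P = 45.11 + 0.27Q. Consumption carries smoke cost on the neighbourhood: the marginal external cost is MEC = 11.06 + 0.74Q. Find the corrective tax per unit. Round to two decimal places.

tax = 68.07 per unit

Social marginal benefit = demand − MEC = 246.97 - 2.35Q.
Set SMB = MC: 246.97 - 2.35Q = 45.11 + 0.27Q → Q* = 77.0458.
The Pigouvian tax equals MEC at Q*: 11.06 + 0.74×77.0458 = 68.0739.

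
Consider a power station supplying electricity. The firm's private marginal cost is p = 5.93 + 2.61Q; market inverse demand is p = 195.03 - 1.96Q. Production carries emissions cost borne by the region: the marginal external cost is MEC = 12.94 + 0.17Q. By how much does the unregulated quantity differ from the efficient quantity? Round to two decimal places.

Market equilibrium (private): 5.93 + 2.61Q = 195.03 - 1.96Q → Q_m = 41.3786.
Social marginal cost = private MC + MEC = 18.87 + 2.78Q.
Set SMC = demand: 18.87 + 2.78Q = 195.03 - 1.96Q → Q* = 37.1646.
Gap = |41.3786 − 37.1646| = 4.2140.

4.21 units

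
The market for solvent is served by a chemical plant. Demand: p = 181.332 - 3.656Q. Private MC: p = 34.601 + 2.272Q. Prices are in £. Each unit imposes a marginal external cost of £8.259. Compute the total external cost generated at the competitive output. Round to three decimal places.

Market equilibrium (private): 34.601 + 2.272Q = 181.332 - 3.656Q → Q_m = 24.7522.
Total external cost = MEC × Q_m = 8.259 × 24.7522 = 204.4284.

£204.428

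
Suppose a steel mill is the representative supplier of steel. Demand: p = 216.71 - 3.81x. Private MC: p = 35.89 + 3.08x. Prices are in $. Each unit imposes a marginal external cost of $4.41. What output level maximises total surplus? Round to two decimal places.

Social marginal cost = private MC + MEC = 40.30 + 3.08x.
Set SMC = demand: 40.30 + 3.08x = 216.71 - 3.81x → x* = 25.6038.

x* = 25.60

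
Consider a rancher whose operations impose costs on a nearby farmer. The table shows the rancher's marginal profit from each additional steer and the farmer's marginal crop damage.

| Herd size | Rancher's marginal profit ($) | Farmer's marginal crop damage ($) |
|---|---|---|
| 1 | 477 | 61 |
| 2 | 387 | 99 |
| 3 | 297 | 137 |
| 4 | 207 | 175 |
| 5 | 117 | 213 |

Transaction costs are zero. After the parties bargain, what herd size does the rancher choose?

4

Bargaining reaches the level where marginal profit last exceeds marginal crop damage.
That holds through level 4 (207 ≥ 175) but not at 5 (117 < 213).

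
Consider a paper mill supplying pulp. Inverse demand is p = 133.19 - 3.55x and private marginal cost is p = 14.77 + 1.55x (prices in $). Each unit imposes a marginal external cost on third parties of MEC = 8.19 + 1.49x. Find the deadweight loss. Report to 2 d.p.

Market equilibrium (private): 14.77 + 1.55x = 133.19 - 3.55x → x_m = 23.2196.
Social marginal cost = private MC + MEC = 22.96 + 3.04x.
Set SMC = demand: 22.96 + 3.04x = 133.19 - 3.55x → x* = 16.7269.
The welfare-loss triangle has base |x_m − x*| and height MEC(x_m) (the vertical gap between SMC and demand is zero at x* and MEC at x_m).
DWL = ½ × 6.4927 × 42.7872 = 138.9022.

DWL = $138.90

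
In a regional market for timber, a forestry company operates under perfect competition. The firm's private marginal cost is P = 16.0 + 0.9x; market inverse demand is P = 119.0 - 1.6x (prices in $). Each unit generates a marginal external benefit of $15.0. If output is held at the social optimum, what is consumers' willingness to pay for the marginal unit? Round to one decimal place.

P = $43.5

Social marginal cost = private MC − MEB = 1.0 + 0.9x.
Set SMC = demand: 1.0 + 0.9x = 119.0 - 1.6x → x* = 47.2000.
Consumer price on the demand curve at x*: 119.0 − 1.6×47.2000 = 43.4800.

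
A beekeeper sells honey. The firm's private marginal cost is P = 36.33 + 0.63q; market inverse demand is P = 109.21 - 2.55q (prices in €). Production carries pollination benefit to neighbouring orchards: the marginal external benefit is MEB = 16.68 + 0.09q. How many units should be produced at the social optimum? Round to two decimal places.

Social marginal cost = private MC − MEB = 19.65 + 0.54q.
Set SMC = demand: 19.65 + 0.54q = 109.21 - 2.55q → q* = 28.9838.

q* = 28.98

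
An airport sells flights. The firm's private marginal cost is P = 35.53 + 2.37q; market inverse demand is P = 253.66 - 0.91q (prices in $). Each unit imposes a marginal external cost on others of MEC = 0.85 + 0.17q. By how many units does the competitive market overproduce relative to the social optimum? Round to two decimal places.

Market equilibrium (private): 35.53 + 2.37q = 253.66 - 0.91q → q_m = 66.5030.
Social marginal cost = private MC + MEC = 36.38 + 2.54q.
Set SMC = demand: 36.38 + 2.54q = 253.66 - 0.91q → q* = 62.9797.
Gap = |66.5030 − 62.9797| = 3.5233.

3.52 units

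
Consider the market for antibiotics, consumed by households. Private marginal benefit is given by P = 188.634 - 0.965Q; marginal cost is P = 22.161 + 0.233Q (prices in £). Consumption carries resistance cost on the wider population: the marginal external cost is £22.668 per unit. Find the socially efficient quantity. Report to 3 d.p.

Social marginal benefit = demand − MEC = 165.966 - 0.965Q.
Set SMB = MC: 165.966 - 0.965Q = 22.161 + 0.233Q → Q* = 120.0376.

Q* = 120.038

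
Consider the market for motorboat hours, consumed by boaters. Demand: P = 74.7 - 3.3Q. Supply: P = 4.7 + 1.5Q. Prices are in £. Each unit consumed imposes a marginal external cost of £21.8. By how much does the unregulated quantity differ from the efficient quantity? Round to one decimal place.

4.5 units

Market equilibrium (private): 4.7 + 1.5Q = 74.7 - 3.3Q → Q_m = 14.5833.
Social marginal benefit = demand − MEC = 52.9 - 3.3Q.
Set SMB = MC: 52.9 - 3.3Q = 4.7 + 1.5Q → Q* = 10.0417.
Gap = |14.5833 − 10.0417| = 4.5416.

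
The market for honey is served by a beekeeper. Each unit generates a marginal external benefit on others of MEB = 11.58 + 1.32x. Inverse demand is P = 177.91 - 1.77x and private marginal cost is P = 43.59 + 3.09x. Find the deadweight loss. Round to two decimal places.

Market equilibrium (private): 43.59 + 3.09x = 177.91 - 1.77x → x_m = 27.6379.
Social marginal cost = private MC − MEB = 32.01 + 1.77x.
Set SMC = demand: 32.01 + 1.77x = 177.91 - 1.77x → x* = 41.2147.
Height of the DWL triangle at x_m is demand(x_m) − SMC(x_m) = MEB(x_m) = 48.0620.
DWL = ½ × 13.5768 × 48.0620 = 326.2641.

DWL = 326.26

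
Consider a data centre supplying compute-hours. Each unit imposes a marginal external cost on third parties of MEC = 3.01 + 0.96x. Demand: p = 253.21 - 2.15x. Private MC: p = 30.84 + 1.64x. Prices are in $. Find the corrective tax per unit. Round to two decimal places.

tax = $47.34 per unit

Social marginal cost = private MC + MEC = 33.85 + 2.60x.
Set SMC = demand: 33.85 + 2.60x = 253.21 - 2.15x → x* = 46.1811.
The Pigouvian tax equals MEC at x*: 3.01 + 0.96×46.1811 = 47.3439.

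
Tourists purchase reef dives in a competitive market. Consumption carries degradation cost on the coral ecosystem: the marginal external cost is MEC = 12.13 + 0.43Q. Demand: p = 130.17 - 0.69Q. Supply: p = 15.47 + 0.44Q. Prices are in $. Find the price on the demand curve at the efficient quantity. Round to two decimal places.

P = $84.80

Social marginal benefit = demand − MEC = 118.04 - 1.12Q.
Set SMB = MC: 118.04 - 1.12Q = 15.47 + 0.44Q → Q* = 65.7500.
Consumer price on the demand curve at Q*: 130.17 − 0.69×65.7500 = 84.8025.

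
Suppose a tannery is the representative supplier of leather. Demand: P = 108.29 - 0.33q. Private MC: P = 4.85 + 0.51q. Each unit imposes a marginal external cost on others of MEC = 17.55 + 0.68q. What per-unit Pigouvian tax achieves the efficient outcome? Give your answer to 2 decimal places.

Social marginal cost = private MC + MEC = 22.40 + 1.19q.
Set SMC = demand: 22.40 + 1.19q = 108.29 - 0.33q → q* = 56.5066.
The Pigouvian tax equals MEC at q*: 17.55 + 0.68×56.5066 = 55.9745.

tax = 55.97 per unit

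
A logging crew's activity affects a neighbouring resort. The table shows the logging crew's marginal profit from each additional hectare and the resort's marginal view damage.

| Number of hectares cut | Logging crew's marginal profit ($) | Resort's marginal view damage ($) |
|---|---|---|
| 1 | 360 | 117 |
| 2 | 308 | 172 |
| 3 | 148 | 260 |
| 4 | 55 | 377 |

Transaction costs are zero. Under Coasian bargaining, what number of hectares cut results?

Bargaining reaches the level where marginal profit last exceeds marginal view damage.
That holds through level 2 (308 ≥ 172) but not at 3 (148 < 260).

2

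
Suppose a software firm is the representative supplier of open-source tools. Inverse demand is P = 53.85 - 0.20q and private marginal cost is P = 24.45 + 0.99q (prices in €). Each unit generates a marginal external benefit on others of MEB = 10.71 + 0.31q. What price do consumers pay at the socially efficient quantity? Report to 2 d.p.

Social marginal cost = private MC − MEB = 13.74 + 0.68q.
Set SMC = demand: 13.74 + 0.68q = 53.85 - 0.20q → q* = 45.5795.
Consumer price on the demand curve at q*: 53.85 − 0.20×45.5795 = 44.7341.

P = €44.73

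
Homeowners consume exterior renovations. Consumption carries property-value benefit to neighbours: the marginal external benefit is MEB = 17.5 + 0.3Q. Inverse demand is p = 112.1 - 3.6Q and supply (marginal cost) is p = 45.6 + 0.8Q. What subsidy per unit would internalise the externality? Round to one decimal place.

subsidy = 23.6 per unit

Social marginal benefit = demand + MEB = 129.6 - 3.3Q.
Set SMB = MC: 129.6 - 3.3Q = 45.6 + 0.8Q → Q* = 20.4878.
The Pigouvian subsidy equals MEB at Q*: 17.5 + 0.3×20.4878 = 23.6463.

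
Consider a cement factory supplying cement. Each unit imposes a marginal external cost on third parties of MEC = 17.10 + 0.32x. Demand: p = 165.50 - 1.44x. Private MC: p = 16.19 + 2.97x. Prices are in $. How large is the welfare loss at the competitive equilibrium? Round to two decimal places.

Market equilibrium (private): 16.19 + 2.97x = 165.50 - 1.44x → x_m = 33.8571.
Social marginal cost = private MC + MEC = 33.29 + 3.29x.
Set SMC = demand: 33.29 + 3.29x = 165.50 - 1.44x → x* = 27.9514.
The loss is the area between SMC and demand from x* to x_m; with linear curves that's a triangle of height MEC(x_m).
DWL = ½ × 5.9057 × 27.9343 = 82.4858.

DWL = $82.49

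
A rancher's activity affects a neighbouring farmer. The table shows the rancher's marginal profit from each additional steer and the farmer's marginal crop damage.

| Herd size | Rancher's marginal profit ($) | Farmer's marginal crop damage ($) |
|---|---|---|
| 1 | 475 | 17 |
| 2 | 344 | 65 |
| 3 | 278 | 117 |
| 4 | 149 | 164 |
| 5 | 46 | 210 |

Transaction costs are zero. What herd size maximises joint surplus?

Bargaining reaches the level where marginal profit last exceeds marginal crop damage.
That holds through level 3 (278 ≥ 117) but not at 4 (149 < 164).

3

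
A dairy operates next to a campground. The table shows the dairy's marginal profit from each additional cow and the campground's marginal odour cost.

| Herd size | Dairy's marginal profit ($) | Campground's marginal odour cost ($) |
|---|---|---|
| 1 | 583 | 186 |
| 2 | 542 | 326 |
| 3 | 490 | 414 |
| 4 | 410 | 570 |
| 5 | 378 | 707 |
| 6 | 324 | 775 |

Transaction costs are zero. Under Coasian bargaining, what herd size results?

3

Bargaining reaches the level where marginal profit last exceeds marginal odour cost.
That holds through level 3 (490 ≥ 414) but not at 4 (410 < 570).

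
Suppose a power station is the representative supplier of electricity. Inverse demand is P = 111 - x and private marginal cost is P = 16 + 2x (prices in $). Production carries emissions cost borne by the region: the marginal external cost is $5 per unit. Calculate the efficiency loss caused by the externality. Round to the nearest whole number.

Market equilibrium (private): 16 + 2x = 111 - x → x_m = 31.6667.
Social marginal cost = private MC + MEC = 21 + 2x.
Set SMC = demand: 21 + 2x = 111 - x → x* = 30.0000.
The loss is the area between SMC and demand from x* to x_m; with linear curves that's a triangle of height MEC(x_m).
DWL = ½ × 1.6667 × 5.0000 = 4.1668.

DWL = $4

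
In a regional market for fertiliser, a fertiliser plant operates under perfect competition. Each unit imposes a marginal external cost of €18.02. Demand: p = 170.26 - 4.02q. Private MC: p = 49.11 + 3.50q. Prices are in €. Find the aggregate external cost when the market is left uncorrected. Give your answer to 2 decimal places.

€290.31

Market equilibrium (private): 49.11 + 3.50q = 170.26 - 4.02q → q_m = 16.1104.
Total external cost = MEC × q_m = 18.02 × 16.1104 = 290.3094.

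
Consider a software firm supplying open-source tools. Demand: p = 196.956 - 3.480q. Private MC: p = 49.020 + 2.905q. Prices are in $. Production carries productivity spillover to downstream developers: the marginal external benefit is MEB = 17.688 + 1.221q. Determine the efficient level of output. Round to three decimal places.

Social marginal cost = private MC − MEB = 31.332 + 1.684q.
Set SMC = demand: 31.332 + 1.684q = 196.956 - 3.480q → q* = 32.0728.

q* = 32.073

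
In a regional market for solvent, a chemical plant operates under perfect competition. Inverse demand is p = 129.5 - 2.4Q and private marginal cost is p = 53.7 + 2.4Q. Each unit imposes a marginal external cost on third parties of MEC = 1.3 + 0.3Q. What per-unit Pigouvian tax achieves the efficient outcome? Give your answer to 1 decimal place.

Social marginal cost = private MC + MEC = 55.0 + 2.7Q.
Set SMC = demand: 55.0 + 2.7Q = 129.5 - 2.4Q → Q* = 14.6078.
The Pigouvian tax equals MEC at Q*: 1.3 + 0.3×14.6078 = 5.6823.

tax = 5.7 per unit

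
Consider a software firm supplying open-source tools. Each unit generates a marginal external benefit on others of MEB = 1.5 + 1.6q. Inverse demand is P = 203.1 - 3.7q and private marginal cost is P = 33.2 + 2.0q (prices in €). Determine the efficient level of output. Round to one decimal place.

Social marginal cost = private MC − MEB = 31.7 + 0.4q.
Set SMC = demand: 31.7 + 0.4q = 203.1 - 3.7q → q* = 41.8049.

q* = 41.8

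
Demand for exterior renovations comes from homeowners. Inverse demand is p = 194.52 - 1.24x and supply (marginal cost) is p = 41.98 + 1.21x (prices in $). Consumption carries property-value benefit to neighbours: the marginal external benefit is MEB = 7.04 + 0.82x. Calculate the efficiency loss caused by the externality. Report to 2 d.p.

DWL = $1035.26

Market equilibrium (private): 41.98 + 1.21x = 194.52 - 1.24x → x_m = 62.2612.
Social marginal benefit = demand + MEB = 201.56 - 0.42x.
Set SMB = MC: 201.56 - 0.42x = 41.98 + 1.21x → x* = 97.9018.
The welfare-loss triangle has base |x_m − x*| and height MEB(x_m) (the vertical gap between SMB and MC is zero at x* and MEB at x_m).
DWL = ½ × 35.6406 × 58.0942 = 1035.2561.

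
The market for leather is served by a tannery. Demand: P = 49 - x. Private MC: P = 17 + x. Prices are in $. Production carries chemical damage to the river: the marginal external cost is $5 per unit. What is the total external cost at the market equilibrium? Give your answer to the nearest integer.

$80

Market equilibrium (private): 17 + x = 49 - x → x_m = 16.0000.
Total external cost = MEC × x_m = 5 × 16.0000 = 80.0000.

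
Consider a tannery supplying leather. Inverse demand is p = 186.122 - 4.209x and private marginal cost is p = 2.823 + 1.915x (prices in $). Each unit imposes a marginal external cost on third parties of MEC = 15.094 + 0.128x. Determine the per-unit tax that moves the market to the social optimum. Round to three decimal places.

tax = $18.538 per unit

Social marginal cost = private MC + MEC = 17.917 + 2.043x.
Set SMC = demand: 17.917 + 2.043x = 186.122 - 4.209x → x* = 26.9042.
The Pigouvian tax equals MEC at x*: 15.094 + 0.128×26.9042 = 18.5377.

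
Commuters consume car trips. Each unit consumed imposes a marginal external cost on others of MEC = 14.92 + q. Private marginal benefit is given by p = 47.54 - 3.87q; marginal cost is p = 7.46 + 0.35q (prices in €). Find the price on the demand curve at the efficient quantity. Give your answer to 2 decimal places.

Social marginal benefit = demand − MEC = 32.62 - 4.87q.
Set SMB = MC: 32.62 - 4.87q = 7.46 + 0.35q → q* = 4.8199.
Consumer price on the demand curve at q*: 47.54 − 3.87×4.8199 = 28.8870.

P = €28.89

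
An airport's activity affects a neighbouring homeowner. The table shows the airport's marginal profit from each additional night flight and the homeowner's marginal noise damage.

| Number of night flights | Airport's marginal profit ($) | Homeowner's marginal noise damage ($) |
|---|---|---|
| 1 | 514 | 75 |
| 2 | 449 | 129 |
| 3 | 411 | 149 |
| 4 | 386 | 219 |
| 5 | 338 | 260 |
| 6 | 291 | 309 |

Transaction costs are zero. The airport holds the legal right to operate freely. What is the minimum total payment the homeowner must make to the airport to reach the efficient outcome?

Left alone the airport would choose level 6 (marginal profit stays positive).
Efficient level: k* = 5 (marginal profit ≥ marginal noise damage through 5).
The homeowner must at least cover the airport's forgone profit from cutting 6→5: 291 = 291.

$291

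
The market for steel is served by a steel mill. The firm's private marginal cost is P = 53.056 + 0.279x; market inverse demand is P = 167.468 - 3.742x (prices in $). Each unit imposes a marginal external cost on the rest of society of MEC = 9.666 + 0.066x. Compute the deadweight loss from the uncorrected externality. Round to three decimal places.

Market equilibrium (private): 53.056 + 0.279x = 167.468 - 3.742x → x_m = 28.4536.
Social marginal cost = private MC + MEC = 62.722 + 0.345x.
Set SMC = demand: 62.722 + 0.345x = 167.468 - 3.742x → x* = 25.6291.
Height of the DWL triangle at x_m is SMC(x_m) − demand(x_m) = MEC(x_m) = 11.5439.
DWL = ½ × 2.8245 × 11.5439 = 16.3029.

DWL = $16.303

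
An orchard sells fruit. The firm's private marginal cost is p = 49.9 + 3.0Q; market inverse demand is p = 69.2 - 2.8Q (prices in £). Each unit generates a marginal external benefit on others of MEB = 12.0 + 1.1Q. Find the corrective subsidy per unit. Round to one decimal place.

subsidy = £19.3 per unit

Social marginal cost = private MC − MEB = 37.9 + 1.9Q.
Set SMC = demand: 37.9 + 1.9Q = 69.2 - 2.8Q → Q* = 6.6596.
The Pigouvian subsidy equals MEB at Q*: 12.0 + 1.1×6.6596 = 19.3256.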